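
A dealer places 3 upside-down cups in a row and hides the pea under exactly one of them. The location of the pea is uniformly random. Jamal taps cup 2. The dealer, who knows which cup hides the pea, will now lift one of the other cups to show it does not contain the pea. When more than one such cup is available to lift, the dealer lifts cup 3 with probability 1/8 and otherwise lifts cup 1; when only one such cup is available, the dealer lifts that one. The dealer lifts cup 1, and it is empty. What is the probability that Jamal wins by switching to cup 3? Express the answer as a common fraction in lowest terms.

8/15

Condition on the true location of the pea.
If it is under cup 1 (prior 1/3): the dealer opened cup 1, so this case is ruled out; weight (1/3)·0 = 0.
If it is under cup 2 (prior 1/3): cup 3 is available but not opened, probability 7/8; weight (1/3)·(7/8) = 7/24.
If it is under cup 3 (prior 1/3): only cup 1 is available, probability 1; weight (1/3)·1 = 1/3.
The weights sum to 5/8.
So P(the pea under cup 3 | the dealer opened cup 1) = (1/3) / (5/8) = 8/15.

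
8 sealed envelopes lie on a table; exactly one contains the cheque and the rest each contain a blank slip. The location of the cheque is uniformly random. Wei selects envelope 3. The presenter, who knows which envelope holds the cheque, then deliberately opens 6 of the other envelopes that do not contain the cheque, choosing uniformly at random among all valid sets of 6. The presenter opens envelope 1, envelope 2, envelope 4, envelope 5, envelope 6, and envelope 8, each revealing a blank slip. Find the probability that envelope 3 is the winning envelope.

Apply Bayes' rule, conditioning on where the cheque actually is.
If it is in any of envelopes 1, 2, 4, 5, 6, and 8 (prior 1/8 each): that envelope was opened and seen not to hold the prize — ruled out; weight (1/8)·0 = 0 each.
If it is in envelope 3 (prior 1/8): the presenter has 7 equally likely choices, so probability 1/7; weight (1/8)·(1/7) = 1/56.
If it is in envelope 7 (prior 1/8): the presenter has no choice, probability 1; weight (1/8)·1 = 1/8.
The weights sum to 1/7.
So P(the cheque in envelope 3 | the presenter opened envelope 1, envelope 2, envelope 4, envelope 5, envelope 6, and envelope 8) = (1/56) / (1/7) = 1/8.

1/8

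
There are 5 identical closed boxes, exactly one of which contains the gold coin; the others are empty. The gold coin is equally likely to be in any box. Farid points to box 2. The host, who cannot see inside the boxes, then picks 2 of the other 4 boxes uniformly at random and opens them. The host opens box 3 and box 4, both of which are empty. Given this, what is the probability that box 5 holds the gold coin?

Apply Bayes' rule, conditioning on where the gold coin actually is.
If it is in any of boxes 1, 2, and 5 (prior 1/5 each): the host picks exactly this set with probability 1/6 regardless, and none is the prize; weight (1/5)·(1/6) = 1/30 each.
If it is in either of boxes 3 and 4 (prior 1/5 each): that box was opened and seen not to hold the prize — ruled out; weight (1/5)·0 = 0 each.
The weights sum to 1/10.
So P(the gold coin in box 5 | the host opened box 3 and box 4) = (1/30) / (1/10) = 1/3.

1/3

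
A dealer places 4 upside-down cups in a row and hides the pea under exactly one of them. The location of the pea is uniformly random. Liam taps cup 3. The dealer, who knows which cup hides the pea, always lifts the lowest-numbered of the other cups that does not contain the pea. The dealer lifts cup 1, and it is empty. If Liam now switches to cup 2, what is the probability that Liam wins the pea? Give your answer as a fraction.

1/3

Condition on the true location of the pea.
If it is under cup 1 (prior 1/4): the dealer opened cup 1, so this case is ruled out; weight (1/4)·0 = 0.
If it is under any of cups 2, 3, and 4 (prior 1/4 each): cup 1 is the lowest-numbered option available, probability 1; weight (1/4)·1 = 1/4 each.
The weights sum to 3/4.
So P(the pea under cup 2 | the dealer opened cup 1) = (1/4) / (3/4) = 1/3.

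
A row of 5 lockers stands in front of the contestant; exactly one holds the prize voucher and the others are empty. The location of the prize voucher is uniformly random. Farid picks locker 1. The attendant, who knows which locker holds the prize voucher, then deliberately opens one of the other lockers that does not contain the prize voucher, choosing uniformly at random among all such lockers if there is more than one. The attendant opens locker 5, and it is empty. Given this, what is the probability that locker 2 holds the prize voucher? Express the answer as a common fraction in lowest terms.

4/15

Condition on the true location of the prize voucher.
If it is in locker 1 (prior 1/5): the attendant has 4 equally likely choices, so probability 1/4; weight (1/5)·(1/4) = 1/20.
If it is in any of lockers 2, 3, and 4 (prior 1/5 each): the attendant has 3 equally likely choices, so probability 1/3; weight (1/5)·(1/3) = 1/15 each.
If it is in locker 5 (prior 1/5): the attendant opened locker 5, so this case is ruled out; weight (1/5)·0 = 0.
The weights sum to 1/4.
So P(the prize voucher in locker 2 | the attendant opened locker 5) = (1/15) / (1/4) = 4/15.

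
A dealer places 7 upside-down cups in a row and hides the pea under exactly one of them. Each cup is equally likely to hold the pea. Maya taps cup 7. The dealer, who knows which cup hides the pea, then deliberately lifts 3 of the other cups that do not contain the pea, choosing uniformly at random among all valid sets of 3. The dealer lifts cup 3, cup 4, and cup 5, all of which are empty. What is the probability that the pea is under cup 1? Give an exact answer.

2/7

Apply Bayes' rule, conditioning on where the pea actually is.
If it is under any of cups 1, 2, and 6 (prior 1/7 each): the dealer has 10 equally likely choices, so probability 1/10; weight (1/7)·(1/10) = 1/70 each.
If it is under any of cups 3, 4, and 5 (prior 1/7 each): that cup was opened and seen not to hold the prize — ruled out; weight (1/7)·0 = 0 each.
If it is under cup 7 (prior 1/7): the dealer has 20 equally likely choices, so probability 1/20; weight (1/7)·(1/20) = 1/140.
The weights sum to 1/20.
So P(the pea under cup 1 | the dealer opened cup 3, cup 4, and cup 5) = (1/70) / (1/20) = 2/7.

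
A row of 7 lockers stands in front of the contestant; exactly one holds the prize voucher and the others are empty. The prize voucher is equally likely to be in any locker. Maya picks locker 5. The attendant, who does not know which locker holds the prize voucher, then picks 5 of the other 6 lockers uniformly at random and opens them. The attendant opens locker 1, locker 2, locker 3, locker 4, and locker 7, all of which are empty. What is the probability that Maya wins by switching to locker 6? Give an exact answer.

Apply Bayes' rule, conditioning on where the prize voucher actually is.
If it is in any of lockers 1, 2, 3, 4, and 7 (prior 1/7 each): that locker was opened and seen not to hold the prize — ruled out; weight (1/7)·0 = 0 each.
If it is in either of lockers 5 and 6 (prior 1/7 each): the attendant picks exactly this set with probability 1/6 regardless, and none is the prize; weight (1/7)·(1/6) = 1/42 each.
The weights sum to 1/21.
So P(the prize voucher in locker 6 | the attendant opened locker 1, locker 2, locker 3, locker 4, and locker 7) = (1/42) / (1/21) = 1/2.

1/2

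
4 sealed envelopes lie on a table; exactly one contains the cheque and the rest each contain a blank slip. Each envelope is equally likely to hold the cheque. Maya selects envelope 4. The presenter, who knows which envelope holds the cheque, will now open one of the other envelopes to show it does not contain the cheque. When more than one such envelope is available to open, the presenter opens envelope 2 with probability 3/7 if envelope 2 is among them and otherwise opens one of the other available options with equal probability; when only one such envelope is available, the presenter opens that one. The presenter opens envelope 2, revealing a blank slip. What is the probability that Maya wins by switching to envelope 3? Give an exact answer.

1/3

Condition on the true location of the cheque.
If it is in any of envelopes 1, 3, and 4 (prior 1/4 each): envelope 2 is available, opened with probability 3/7; weight (1/4)·(3/7) = 3/28 each.
If it is in envelope 2 (prior 1/4): the presenter opened envelope 2, so this case is ruled out; weight (1/4)·0 = 0.
The weights sum to 9/28.
So P(the cheque in envelope 3 | the presenter opened envelope 2) = (3/28) / (9/28) = 1/3.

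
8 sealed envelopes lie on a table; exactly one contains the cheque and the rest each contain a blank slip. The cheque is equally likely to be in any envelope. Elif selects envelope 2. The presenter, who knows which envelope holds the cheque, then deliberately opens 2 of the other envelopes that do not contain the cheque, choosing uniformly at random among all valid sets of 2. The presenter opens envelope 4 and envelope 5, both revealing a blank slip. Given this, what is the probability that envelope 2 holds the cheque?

Apply Bayes' rule, conditioning on where the cheque actually is.
If it is in any of envelopes 1, 3, 6, 7, and 8 (prior 1/8 each): the presenter has 15 equally likely choices, so probability 1/15; weight (1/8)·(1/15) = 1/120 each.
If it is in envelope 2 (prior 1/8): the presenter has 21 equally likely choices, so probability 1/21; weight (1/8)·(1/21) = 1/168.
If it is in either of envelopes 4 and 5 (prior 1/8 each): that envelope was opened and seen not to hold the prize — ruled out; weight (1/8)·0 = 0 each.
The weights sum to 1/21.
So P(the cheque in envelope 2 | the presenter opened envelope 4 and envelope 5) = (1/168) / (1/21) = 1/8.

1/8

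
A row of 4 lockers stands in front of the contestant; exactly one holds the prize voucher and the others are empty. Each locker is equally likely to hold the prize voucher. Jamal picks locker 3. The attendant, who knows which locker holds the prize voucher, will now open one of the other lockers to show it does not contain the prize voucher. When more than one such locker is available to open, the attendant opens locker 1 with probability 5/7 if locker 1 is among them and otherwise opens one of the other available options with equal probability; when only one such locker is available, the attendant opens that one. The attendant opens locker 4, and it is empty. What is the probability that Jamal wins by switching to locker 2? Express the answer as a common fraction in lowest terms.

4/13

Apply Bayes' rule, conditioning on where the prize voucher actually is.
If it is in locker 1 (prior 1/4): locker 1 holds the prize so is unavailable; the attendant chooses uniformly among the 2 others, probability 1/2; weight (1/4)·(1/2) = 1/8.
If it is in locker 2 (prior 1/4): locker 1 is available but not opened, probability 2/7; weight (1/4)·(2/7) = 1/14.
If it is in locker 3 (prior 1/4): locker 1 is available but not opened; locker 4 gets probability (1 − 5/7)/2 = 1/7; weight (1/4)·(1/7) = 1/28.
If it is in locker 4 (prior 1/4): the attendant opened locker 4, so this case is ruled out; weight (1/4)·0 = 0.
The weights sum to 13/56.
So P(the prize voucher in locker 2 | the attendant opened locker 4) = (1/14) / (13/56) = 4/13.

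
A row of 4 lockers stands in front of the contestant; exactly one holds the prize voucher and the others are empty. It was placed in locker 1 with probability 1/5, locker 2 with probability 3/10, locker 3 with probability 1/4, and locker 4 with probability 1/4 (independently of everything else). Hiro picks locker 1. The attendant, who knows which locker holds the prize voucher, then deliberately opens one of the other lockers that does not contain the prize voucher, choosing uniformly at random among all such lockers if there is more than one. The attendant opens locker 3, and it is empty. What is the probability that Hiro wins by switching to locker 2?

Condition on the true location of the prize voucher.
If it is in locker 1 (prior 1/5): the attendant has 3 equally likely choices, so probability 1/3; weight (1/5)·(1/3) = 1/15.
If it is in locker 2 (prior 3/10): the attendant has 2 equally likely choices, so probability 1/2; weight (3/10)·(1/2) = 3/20.
If it is in locker 3 (prior 1/4): the attendant opened locker 3, so this case is ruled out; weight (1/4)·0 = 0.
If it is in locker 4 (prior 1/4): the attendant has 2 equally likely choices, so probability 1/2; weight (1/4)·(1/2) = 1/8.
The weights sum to 41/120.
So P(the prize voucher in locker 2 | the attendant opened locker 3) = (3/20) / (41/120) = 18/41.

18/41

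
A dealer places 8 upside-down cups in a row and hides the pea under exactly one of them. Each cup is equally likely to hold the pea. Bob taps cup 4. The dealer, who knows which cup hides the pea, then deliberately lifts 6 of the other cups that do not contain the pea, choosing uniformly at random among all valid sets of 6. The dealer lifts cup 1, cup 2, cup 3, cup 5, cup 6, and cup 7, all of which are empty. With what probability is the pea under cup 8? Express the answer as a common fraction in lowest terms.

Consider each possible location of the pea in turn.
If it is under any of cups 1, 2, 3, 5, 6, and 7 (prior 1/8 each): that cup was opened and seen not to hold the prize — ruled out; weight (1/8)·0 = 0 each.
If it is under cup 4 (prior 1/8): the dealer has 7 equally likely choices, so probability 1/7; weight (1/8)·(1/7) = 1/56.
If it is under cup 8 (prior 1/8): the dealer has no choice, probability 1; weight (1/8)·1 = 1/8.
The weights sum to 1/7.
So P(the pea under cup 8 | the dealer opened cup 1, cup 2, cup 3, cup 5, cup 6, and cup 7) = (1/8) / (1/7) = 7/8.

7/8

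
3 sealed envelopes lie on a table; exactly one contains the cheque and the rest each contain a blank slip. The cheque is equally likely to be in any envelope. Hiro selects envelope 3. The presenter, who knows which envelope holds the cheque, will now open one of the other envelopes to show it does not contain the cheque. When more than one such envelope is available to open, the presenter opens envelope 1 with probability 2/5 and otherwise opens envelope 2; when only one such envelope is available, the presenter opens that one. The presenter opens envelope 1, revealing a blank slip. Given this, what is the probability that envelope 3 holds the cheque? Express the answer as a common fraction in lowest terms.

2/7

Condition on the true location of the cheque.
If it is in envelope 1 (prior 1/3): the presenter opened envelope 1, so this case is ruled out; weight (1/3)·0 = 0.
If it is in envelope 2 (prior 1/3): only envelope 1 is available, probability 1; weight (1/3)·1 = 1/3.
If it is in envelope 3 (prior 1/3): envelope 1 is available, opened with probability 2/5; weight (1/3)·(2/5) = 2/15.
The weights sum to 7/15.
So P(the cheque in envelope 3 | the presenter opened envelope 1) = (2/15) / (7/15) = 2/7.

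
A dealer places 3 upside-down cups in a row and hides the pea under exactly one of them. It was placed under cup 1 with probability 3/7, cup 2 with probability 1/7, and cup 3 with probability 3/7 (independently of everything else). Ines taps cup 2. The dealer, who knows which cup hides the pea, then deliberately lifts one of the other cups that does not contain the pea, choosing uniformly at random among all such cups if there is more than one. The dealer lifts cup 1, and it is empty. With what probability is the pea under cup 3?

6/7

Consider each possible location of the pea in turn.
If it is under cup 1 (prior 3/7): the dealer opened cup 1, so this case is ruled out; weight (3/7)·0 = 0.
If it is under cup 2 (prior 1/7): the dealer has 2 equally likely choices, so probability 1/2; weight (1/7)·(1/2) = 1/14.
If it is under cup 3 (prior 3/7): the dealer has no choice, probability 1; weight (3/7)·1 = 3/7.
The weights sum to 1/2.
So P(the pea under cup 3 | the dealer opened cup 1) = (3/7) / (1/2) = 6/7.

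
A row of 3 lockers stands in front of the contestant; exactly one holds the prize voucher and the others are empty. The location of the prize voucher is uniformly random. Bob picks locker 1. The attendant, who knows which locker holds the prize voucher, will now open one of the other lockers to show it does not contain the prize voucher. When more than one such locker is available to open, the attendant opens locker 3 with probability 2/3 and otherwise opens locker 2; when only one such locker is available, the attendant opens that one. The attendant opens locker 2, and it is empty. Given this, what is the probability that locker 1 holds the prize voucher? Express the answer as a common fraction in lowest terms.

1/4

Condition on the true location of the prize voucher.
If it is in locker 1 (prior 1/3): locker 3 is available but not opened, probability 1/3; weight (1/3)·(1/3) = 1/9.
If it is in locker 2 (prior 1/3): the attendant opened locker 2, so this case is ruled out; weight (1/3)·0 = 0.
If it is in locker 3 (prior 1/3): only locker 2 is available, probability 1; weight (1/3)·1 = 1/3.
The weights sum to 4/9.
So P(the prize voucher in locker 1 | the attendant opened locker 2) = (1/9) / (4/9) = 1/4.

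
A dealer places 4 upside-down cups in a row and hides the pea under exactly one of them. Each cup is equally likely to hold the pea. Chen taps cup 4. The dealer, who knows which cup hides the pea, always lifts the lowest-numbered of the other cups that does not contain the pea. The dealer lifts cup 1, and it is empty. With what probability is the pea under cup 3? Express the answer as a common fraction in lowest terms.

1/3

Apply Bayes' rule, conditioning on where the pea actually is.
If it is under cup 1 (prior 1/4): the dealer opened cup 1, so this case is ruled out; weight (1/4)·0 = 0.
If it is under any of cups 2, 3, and 4 (prior 1/4 each): cup 1 is the lowest-numbered option available, probability 1; weight (1/4)·1 = 1/4 each.
The weights sum to 3/4.
So P(the pea under cup 3 | the dealer opened cup 1) = (1/4) / (3/4) = 1/3.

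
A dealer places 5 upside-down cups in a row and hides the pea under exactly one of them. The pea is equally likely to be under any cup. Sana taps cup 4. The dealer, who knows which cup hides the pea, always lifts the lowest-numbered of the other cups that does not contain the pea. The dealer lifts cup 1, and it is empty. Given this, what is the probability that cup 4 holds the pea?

Consider each possible location of the pea in turn.
If it is under cup 1 (prior 1/5): the dealer opened cup 1, so this case is ruled out; weight (1/5)·0 = 0.
If it is under any of cups 2, 3, 4, and 5 (prior 1/5 each): cup 1 is the lowest-numbered option available, probability 1; weight (1/5)·1 = 1/5 each.
The weights sum to 4/5.
So P(the pea under cup 4 | the dealer opened cup 1) = (1/5) / (4/5) = 1/4.

1/4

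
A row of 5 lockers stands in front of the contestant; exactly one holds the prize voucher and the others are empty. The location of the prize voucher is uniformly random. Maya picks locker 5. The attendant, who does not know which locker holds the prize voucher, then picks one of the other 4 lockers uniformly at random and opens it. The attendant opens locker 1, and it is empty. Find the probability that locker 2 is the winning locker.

Condition on the true location of the prize voucher.
If it is in locker 1 (prior 1/5): the attendant opened locker 1, so this case is ruled out; weight (1/5)·0 = 0.
If it is in any of lockers 2, 3, 4, and 5 (prior 1/5 each): the attendant picks locker 1 with probability 1/4 regardless, and it is not the prize; weight (1/5)·(1/4) = 1/20 each.
The weights sum to 1/5.
So P(the prize voucher in locker 2 | the attendant opened locker 1) = (1/20) / (1/5) = 1/4.

1/4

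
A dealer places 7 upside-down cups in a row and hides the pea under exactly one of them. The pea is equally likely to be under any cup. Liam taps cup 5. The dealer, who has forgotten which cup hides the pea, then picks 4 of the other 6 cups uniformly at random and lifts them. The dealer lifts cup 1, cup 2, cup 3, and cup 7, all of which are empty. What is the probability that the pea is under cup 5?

Condition on the true location of the pea.
If it is under any of cups 1, 2, 3, and 7 (prior 1/7 each): that cup was opened and seen not to hold the prize — ruled out; weight (1/7)·0 = 0 each.
If it is under any of cups 4, 5, and 6 (prior 1/7 each): the dealer picks exactly this set with probability 1/15 regardless, and none is the prize; weight (1/7)·(1/15) = 1/105 each.
The weights sum to 1/35.
So P(the pea under cup 5 | the dealer opened cup 1, cup 2, cup 3, and cup 7) = (1/105) / (1/35) = 1/3.

1/3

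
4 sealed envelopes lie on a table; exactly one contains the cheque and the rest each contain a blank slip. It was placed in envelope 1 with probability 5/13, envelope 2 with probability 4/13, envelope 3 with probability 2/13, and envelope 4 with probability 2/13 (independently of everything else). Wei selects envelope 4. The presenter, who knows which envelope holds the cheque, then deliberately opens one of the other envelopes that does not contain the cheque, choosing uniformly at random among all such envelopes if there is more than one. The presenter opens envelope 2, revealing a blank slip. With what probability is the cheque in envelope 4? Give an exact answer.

4/25

Consider each possible location of the cheque in turn.
If it is in envelope 1 (prior 5/13): the presenter has 2 equally likely choices, so probability 1/2; weight (5/13)·(1/2) = 5/26.
If it is in envelope 2 (prior 4/13): the presenter opened envelope 2, so this case is ruled out; weight (4/13)·0 = 0.
If it is in envelope 3 (prior 2/13): the presenter has 2 equally likely choices, so probability 1/2; weight (2/13)·(1/2) = 1/13.
If it is in envelope 4 (prior 2/13): the presenter has 3 equally likely choices, so probability 1/3; weight (2/13)·(1/3) = 2/39.
The weights sum to 25/78.
So P(the cheque in envelope 4 | the presenter opened envelope 2) = (2/39) / (25/78) = 4/25.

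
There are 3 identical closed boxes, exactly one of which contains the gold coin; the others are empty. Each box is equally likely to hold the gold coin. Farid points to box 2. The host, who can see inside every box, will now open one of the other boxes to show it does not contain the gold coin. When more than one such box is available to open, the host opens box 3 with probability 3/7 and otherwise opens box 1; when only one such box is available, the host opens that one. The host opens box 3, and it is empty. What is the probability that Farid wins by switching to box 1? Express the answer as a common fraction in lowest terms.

7/10

Condition on the true location of the gold coin.
If it is in box 1 (prior 1/3): only box 3 is available, probability 1; weight (1/3)·1 = 1/3.
If it is in box 2 (prior 1/3): box 3 is available, opened with probability 3/7; weight (1/3)·(3/7) = 1/7.
If it is in box 3 (prior 1/3): the host opened box 3, so this case is ruled out; weight (1/3)·0 = 0.
The weights sum to 10/21.
So P(the gold coin in box 1 | the host opened box 3) = (1/3) / (10/21) = 7/10.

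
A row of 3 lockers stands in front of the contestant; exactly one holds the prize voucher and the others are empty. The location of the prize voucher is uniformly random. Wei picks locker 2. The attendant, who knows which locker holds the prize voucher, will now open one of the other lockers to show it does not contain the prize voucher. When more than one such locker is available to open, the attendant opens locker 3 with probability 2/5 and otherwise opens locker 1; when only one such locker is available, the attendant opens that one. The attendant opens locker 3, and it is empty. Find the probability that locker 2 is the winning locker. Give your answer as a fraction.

2/7

Apply Bayes' rule, conditioning on where the prize voucher actually is.
If it is in locker 1 (prior 1/3): only locker 3 is available, probability 1; weight (1/3)·1 = 1/3.
If it is in locker 2 (prior 1/3): locker 3 is available, opened with probability 2/5; weight (1/3)·(2/5) = 2/15.
If it is in locker 3 (prior 1/3): the attendant opened locker 3, so this case is ruled out; weight (1/3)·0 = 0.
The weights sum to 7/15.
So P(the prize voucher in locker 2 | the attendant opened locker 3) = (2/15) / (7/15) = 2/7.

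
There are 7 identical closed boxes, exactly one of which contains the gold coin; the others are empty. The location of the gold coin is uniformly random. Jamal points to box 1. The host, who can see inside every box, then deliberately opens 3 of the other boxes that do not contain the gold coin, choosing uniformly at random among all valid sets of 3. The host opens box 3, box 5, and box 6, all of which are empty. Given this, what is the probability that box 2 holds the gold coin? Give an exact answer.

Consider each possible location of the gold coin in turn.
If it is in box 1 (prior 1/7): the host has 20 equally likely choices, so probability 1/20; weight (1/7)·(1/20) = 1/140.
If it is in any of boxes 2, 4, and 7 (prior 1/7 each): the host has 10 equally likely choices, so probability 1/10; weight (1/7)·(1/10) = 1/70 each.
If it is in any of boxes 3, 5, and 6 (prior 1/7 each): that box was opened and seen not to hold the prize — ruled out; weight (1/7)·0 = 0 each.
The weights sum to 1/20.
So P(the gold coin in box 2 | the host opened box 3, box 5, and box 6) = (1/70) / (1/20) = 2/7.

2/7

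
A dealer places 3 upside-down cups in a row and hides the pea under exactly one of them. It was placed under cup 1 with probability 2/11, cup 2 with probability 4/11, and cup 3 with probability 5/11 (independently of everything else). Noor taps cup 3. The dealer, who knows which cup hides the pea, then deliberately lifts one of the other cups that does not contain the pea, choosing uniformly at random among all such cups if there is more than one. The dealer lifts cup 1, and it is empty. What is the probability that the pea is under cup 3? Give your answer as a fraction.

5/13

Consider each possible location of the pea in turn.
If it is under cup 1 (prior 2/11): the dealer opened cup 1, so this case is ruled out; weight (2/11)·0 = 0.
If it is under cup 2 (prior 4/11): the dealer has no choice, probability 1; weight (4/11)·1 = 4/11.
If it is under cup 3 (prior 5/11): the dealer has 2 equally likely choices, so probability 1/2; weight (5/11)·(1/2) = 5/22.
The weights sum to 13/22.
So P(the pea under cup 3 | the dealer opened cup 1) = (5/22) / (13/22) = 5/13.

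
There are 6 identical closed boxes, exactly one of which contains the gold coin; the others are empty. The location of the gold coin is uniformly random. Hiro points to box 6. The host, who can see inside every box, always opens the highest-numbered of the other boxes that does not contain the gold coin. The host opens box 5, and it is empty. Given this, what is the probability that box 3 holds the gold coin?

1/5

Condition on the true location of the gold coin.
If it is in any of boxes 1, 2, 3, 4, and 6 (prior 1/6 each): box 5 is the highest-numbered option available, probability 1; weight (1/6)·1 = 1/6 each.
If it is in box 5 (prior 1/6): the host opened box 5, so this case is ruled out; weight (1/6)·0 = 0.
The weights sum to 5/6.
So P(the gold coin in box 3 | the host opened box 5) = (1/6) / (5/6) = 1/5.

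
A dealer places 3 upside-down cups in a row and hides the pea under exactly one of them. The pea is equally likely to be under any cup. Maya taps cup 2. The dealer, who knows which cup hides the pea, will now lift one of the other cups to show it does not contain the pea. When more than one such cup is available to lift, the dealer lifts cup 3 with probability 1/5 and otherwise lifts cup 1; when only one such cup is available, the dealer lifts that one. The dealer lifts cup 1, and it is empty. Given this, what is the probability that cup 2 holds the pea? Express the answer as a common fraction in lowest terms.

Apply Bayes' rule, conditioning on where the pea actually is.
If it is under cup 1 (prior 1/3): the dealer opened cup 1, so this case is ruled out; weight (1/3)·0 = 0.
If it is under cup 2 (prior 1/3): cup 3 is available but not opened, probability 4/5; weight (1/3)·(4/5) = 4/15.
If it is under cup 3 (prior 1/3): only cup 1 is available, probability 1; weight (1/3)·1 = 1/3.
The weights sum to 3/5.
So P(the pea under cup 2 | the dealer opened cup 1) = (4/15) / (3/5) = 4/9.

4/9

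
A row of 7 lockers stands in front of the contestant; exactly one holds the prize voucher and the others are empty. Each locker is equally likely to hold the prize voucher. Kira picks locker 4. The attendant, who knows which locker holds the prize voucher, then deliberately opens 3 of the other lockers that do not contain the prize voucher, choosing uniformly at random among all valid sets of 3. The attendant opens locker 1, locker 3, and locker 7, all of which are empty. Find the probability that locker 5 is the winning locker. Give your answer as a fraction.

2/7

Apply Bayes' rule, conditioning on where the prize voucher actually is.
If it is in any of lockers 1, 3, and 7 (prior 1/7 each): that locker was opened and seen not to hold the prize — ruled out; weight (1/7)·0 = 0 each.
If it is in any of lockers 2, 5, and 6 (prior 1/7 each): the attendant has 10 equally likely choices, so probability 1/10; weight (1/7)·(1/10) = 1/70 each.
If it is in locker 4 (prior 1/7): the attendant has 20 equally likely choices, so probability 1/20; weight (1/7)·(1/20) = 1/140.
The weights sum to 1/20.
So P(the prize voucher in locker 5 | the attendant opened locker 1, locker 3, and locker 7) = (1/70) / (1/20) = 2/7.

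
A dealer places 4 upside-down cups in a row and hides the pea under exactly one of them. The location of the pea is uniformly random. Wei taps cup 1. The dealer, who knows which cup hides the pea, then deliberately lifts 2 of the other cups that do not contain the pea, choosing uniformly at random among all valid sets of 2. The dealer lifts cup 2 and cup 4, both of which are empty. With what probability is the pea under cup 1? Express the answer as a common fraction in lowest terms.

1/4

Consider each possible location of the pea in turn.
If it is under cup 1 (prior 1/4): the dealer has 3 equally likely choices, so probability 1/3; weight (1/4)·(1/3) = 1/12.
If it is under either of cups 2 and 4 (prior 1/4 each): that cup was opened and seen not to hold the prize — ruled out; weight (1/4)·0 = 0 each.
If it is under cup 3 (prior 1/4): the dealer has no choice, probability 1; weight (1/4)·1 = 1/4.
The weights sum to 1/3.
So P(the pea under cup 1 | the dealer opened cup 2 and cup 4) = (1/12) / (1/3) = 1/4.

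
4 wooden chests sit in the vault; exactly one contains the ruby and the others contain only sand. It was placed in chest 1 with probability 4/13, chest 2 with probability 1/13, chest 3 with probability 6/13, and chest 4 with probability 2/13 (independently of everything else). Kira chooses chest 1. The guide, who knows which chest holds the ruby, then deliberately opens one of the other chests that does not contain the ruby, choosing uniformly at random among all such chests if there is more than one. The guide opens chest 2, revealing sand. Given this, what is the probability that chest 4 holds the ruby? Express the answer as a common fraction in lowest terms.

Apply Bayes' rule, conditioning on where the ruby actually is.
If it is in chest 1 (prior 4/13): the guide has 3 equally likely choices, so probability 1/3; weight (4/13)·(1/3) = 4/39.
If it is in chest 2 (prior 1/13): the guide opened chest 2, so this case is ruled out; weight (1/13)·0 = 0.
If it is in chest 3 (prior 6/13): the guide has 2 equally likely choices, so probability 1/2; weight (6/13)·(1/2) = 3/13.
If it is in chest 4 (prior 2/13): the guide has 2 equally likely choices, so probability 1/2; weight (2/13)·(1/2) = 1/13.
The weights sum to 16/39.
So P(the ruby in chest 4 | the guide opened chest 2) = (1/13) / (16/39) = 3/16.

3/16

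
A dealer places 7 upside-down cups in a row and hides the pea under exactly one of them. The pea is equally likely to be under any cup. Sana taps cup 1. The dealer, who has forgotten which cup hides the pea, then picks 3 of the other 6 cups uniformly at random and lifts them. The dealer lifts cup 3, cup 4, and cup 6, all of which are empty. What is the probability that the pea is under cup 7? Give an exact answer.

1/4

Condition on the true location of the pea.
If it is under any of cups 1, 2, 5, and 7 (prior 1/7 each): the dealer picks exactly this set with probability 1/20 regardless, and none is the prize; weight (1/7)·(1/20) = 1/140 each.
If it is under any of cups 3, 4, and 6 (prior 1/7 each): that cup was opened and seen not to hold the prize — ruled out; weight (1/7)·0 = 0 each.
The weights sum to 1/35.
So P(the pea under cup 7 | the dealer opened cup 3, cup 4, and cup 6) = (1/140) / (1/35) = 1/4.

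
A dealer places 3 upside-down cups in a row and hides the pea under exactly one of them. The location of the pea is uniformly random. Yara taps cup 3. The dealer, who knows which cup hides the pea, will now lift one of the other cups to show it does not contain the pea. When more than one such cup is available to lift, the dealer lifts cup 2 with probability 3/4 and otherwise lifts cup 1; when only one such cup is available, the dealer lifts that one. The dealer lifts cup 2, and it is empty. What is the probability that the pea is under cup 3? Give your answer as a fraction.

3/7

Apply Bayes' rule, conditioning on where the pea actually is.
If it is under cup 1 (prior 1/3): only cup 2 is available, probability 1; weight (1/3)·1 = 1/3.
If it is under cup 2 (prior 1/3): the dealer opened cup 2, so this case is ruled out; weight (1/3)·0 = 0.
If it is under cup 3 (prior 1/3): cup 2 is available, opened with probability 3/4; weight (1/3)·(3/4) = 1/4.
The weights sum to 7/12.
So P(the pea under cup 3 | the dealer opened cup 2) = (1/4) / (7/12) = 3/7.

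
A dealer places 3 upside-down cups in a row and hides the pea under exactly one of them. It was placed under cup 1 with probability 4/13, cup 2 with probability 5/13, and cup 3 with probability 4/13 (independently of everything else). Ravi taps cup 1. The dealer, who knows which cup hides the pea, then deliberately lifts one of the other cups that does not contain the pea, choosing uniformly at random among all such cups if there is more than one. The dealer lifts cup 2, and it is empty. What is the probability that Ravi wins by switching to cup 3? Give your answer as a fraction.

2/3

Consider each possible location of the pea in turn.
If it is under cup 1 (prior 4/13): the dealer has 2 equally likely choices, so probability 1/2; weight (4/13)·(1/2) = 2/13.
If it is under cup 2 (prior 5/13): the dealer opened cup 2, so this case is ruled out; weight (5/13)·0 = 0.
If it is under cup 3 (prior 4/13): the dealer has no choice, probability 1; weight (4/13)·1 = 4/13.
The weights sum to 6/13.
So P(the pea under cup 3 | the dealer opened cup 2) = (4/13) / (6/13) = 2/3.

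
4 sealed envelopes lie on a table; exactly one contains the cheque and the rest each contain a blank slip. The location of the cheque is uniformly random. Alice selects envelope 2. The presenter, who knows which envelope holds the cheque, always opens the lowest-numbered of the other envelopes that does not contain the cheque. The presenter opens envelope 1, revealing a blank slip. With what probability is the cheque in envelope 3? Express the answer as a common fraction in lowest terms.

1/3

Apply Bayes' rule, conditioning on where the cheque actually is.
If it is in envelope 1 (prior 1/4): the presenter opened envelope 1, so this case is ruled out; weight (1/4)·0 = 0.
If it is in any of envelopes 2, 3, and 4 (prior 1/4 each): envelope 1 is the lowest-numbered option available, probability 1; weight (1/4)·1 = 1/4 each.
The weights sum to 3/4.
So P(the cheque in envelope 3 | the presenter opened envelope 1) = (1/4) / (3/4) = 1/3.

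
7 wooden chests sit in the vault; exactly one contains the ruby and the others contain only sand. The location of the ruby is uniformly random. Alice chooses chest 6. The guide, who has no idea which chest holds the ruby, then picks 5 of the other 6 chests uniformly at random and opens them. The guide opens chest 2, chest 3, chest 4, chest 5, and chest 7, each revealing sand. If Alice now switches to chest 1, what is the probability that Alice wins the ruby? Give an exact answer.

Apply Bayes' rule, conditioning on where the ruby actually is.
If it is in either of chests 1 and 6 (prior 1/7 each): the guide picks exactly this set with probability 1/6 regardless, and none is the prize; weight (1/7)·(1/6) = 1/42 each.
If it is in any of chests 2, 3, 4, 5, and 7 (prior 1/7 each): that chest was opened and seen not to hold the prize — ruled out; weight (1/7)·0 = 0 each.
The weights sum to 1/21.
So P(the ruby in chest 1 | the guide opened chest 2, chest 3, chest 4, chest 5, and chest 7) = (1/42) / (1/21) = 1/2.

1/2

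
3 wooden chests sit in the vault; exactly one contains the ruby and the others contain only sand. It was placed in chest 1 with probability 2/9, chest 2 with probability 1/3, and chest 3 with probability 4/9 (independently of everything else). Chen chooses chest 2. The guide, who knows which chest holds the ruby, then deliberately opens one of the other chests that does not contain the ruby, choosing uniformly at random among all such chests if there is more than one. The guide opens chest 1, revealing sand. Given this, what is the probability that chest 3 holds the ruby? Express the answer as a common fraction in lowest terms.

8/11

Consider each possible location of the ruby in turn.
If it is in chest 1 (prior 2/9): the guide opened chest 1, so this case is ruled out; weight (2/9)·0 = 0.
If it is in chest 2 (prior 1/3): the guide has 2 equally likely choices, so probability 1/2; weight (1/3)·(1/2) = 1/6.
If it is in chest 3 (prior 4/9): the guide has no choice, probability 1; weight (4/9)·1 = 4/9.
The weights sum to 11/18.
So P(the ruby in chest 3 | the guide opened chest 1) = (4/9) / (11/18) = 8/11.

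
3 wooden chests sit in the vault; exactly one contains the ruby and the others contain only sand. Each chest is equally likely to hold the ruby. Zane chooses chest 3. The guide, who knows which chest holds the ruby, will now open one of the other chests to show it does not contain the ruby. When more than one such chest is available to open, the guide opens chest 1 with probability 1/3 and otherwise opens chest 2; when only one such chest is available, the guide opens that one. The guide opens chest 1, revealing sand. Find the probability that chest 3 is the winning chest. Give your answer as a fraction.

Apply Bayes' rule, conditioning on where the ruby actually is.
If it is in chest 1 (prior 1/3): the guide opened chest 1, so this case is ruled out; weight (1/3)·0 = 0.
If it is in chest 2 (prior 1/3): only chest 1 is available, probability 1; weight (1/3)·1 = 1/3.
If it is in chest 3 (prior 1/3): chest 1 is available, opened with probability 1/3; weight (1/3)·(1/3) = 1/9.
The weights sum to 4/9.
So P(the ruby in chest 3 | the guide opened chest 1) = (1/9) / (4/9) = 1/4.

1/4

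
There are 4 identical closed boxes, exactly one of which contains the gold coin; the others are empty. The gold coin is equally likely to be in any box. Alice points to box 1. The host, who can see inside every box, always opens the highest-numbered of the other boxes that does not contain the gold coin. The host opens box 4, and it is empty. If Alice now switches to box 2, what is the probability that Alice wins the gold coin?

1/3

Consider each possible location of the gold coin in turn.
If it is in any of boxes 1, 2, and 3 (prior 1/4 each): box 4 is the highest-numbered option available, probability 1; weight (1/4)·1 = 1/4 each.
If it is in box 4 (prior 1/4): the host opened box 4, so this case is ruled out; weight (1/4)·0 = 0.
The weights sum to 3/4.
So P(the gold coin in box 2 | the host opened box 4) = (1/4) / (3/4) = 1/3.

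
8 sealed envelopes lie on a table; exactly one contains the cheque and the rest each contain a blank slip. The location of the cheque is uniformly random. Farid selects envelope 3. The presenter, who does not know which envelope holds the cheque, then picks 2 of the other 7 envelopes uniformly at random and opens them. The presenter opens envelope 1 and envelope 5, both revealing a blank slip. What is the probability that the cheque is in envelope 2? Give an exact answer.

Apply Bayes' rule, conditioning on where the cheque actually is.
If it is in either of envelopes 1 and 5 (prior 1/8 each): that envelope was opened and seen not to hold the prize — ruled out; weight (1/8)·0 = 0 each.
If it is in any of envelopes 2, 3, 4, 6, 7, and 8 (prior 1/8 each): the presenter picks exactly this set with probability 1/21 regardless, and none is the prize; weight (1/8)·(1/21) = 1/168 each.
The weights sum to 1/28.
So P(the cheque in envelope 2 | the presenter opened envelope 1 and envelope 5) = (1/168) / (1/28) = 1/6.

1/6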